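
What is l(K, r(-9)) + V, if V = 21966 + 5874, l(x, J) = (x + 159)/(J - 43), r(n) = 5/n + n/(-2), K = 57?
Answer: 19567632/703 ≈ 27834.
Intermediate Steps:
r(n) = 5/n - n/2 (r(n) = 5/n + n*(-½) = 5/n - n/2)
l(x, J) = (159 + x)/(-43 + J)
V = 27840
l(K, r(-9)) + V = (159 + 57)/(-43 + (5/(-9) - ½*(-9))) + 27840 = 216/(-43 + (5*(-⅑) + 9/2)) + 27840 = 216/(-43 + (-5/9 + 9/2)) + 27840 = 216/(-43 + 71/18) + 27840 = 216/(-703/18) + 27840 = -18/703*216 + 27840 = -3888/703 + 27840 = 19567632/703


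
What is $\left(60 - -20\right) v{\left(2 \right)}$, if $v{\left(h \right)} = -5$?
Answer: $-400$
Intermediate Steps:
$\left(60 - -20\right) v{\left(2 \right)} = \left(60 - -20\right) \left(-5\right) = \left(60 + \left(-9 + 29\right)\right) \left(-5\right) = \left(60 + 20\right) \left(-5\right) = 80 \left(-5\right) = -400$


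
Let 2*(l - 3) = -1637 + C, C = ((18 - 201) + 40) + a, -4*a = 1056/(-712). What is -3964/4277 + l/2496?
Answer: -187407301/146170752 ≈ -1.2821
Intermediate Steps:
a = 33/89 (a = -264/(-712) = -264*(-1)/712 = -¼*(-132/89) = 33/89 ≈ 0.37079)
C = -12694/89 (C = ((18 - 201) + 40) + 33/89 = (-183 + 40) + 33/89 = -143 + 33/89 = -12694/89 ≈ -142.63)
l = -157853/178 (l = 3 + (-1637 - 12694/89)/2 = 3 + (½)*(-158387/89) = 3 - 158387/178 = -157853/178 ≈ -886.81)
-3964/4277 + l/2496 = -3964/4277 - 157853/178/2496 = -3964*1/4277 - 157853/178*1/2496 = -3964/4277 - 157853/444288 = -187407301/146170752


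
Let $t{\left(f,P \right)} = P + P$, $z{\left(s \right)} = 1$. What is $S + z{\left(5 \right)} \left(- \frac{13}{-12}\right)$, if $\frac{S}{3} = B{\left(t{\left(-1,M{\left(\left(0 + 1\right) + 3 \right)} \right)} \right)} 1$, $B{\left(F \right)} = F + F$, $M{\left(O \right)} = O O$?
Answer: $\frac{2317}{12} \approx 193.08$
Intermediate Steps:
$M{\left(O \right)} = O^{2}$
$t{\left(f,P \right)} = 2 P$
$B{\left(F \right)} = 2 F$
$S = 192$ ($S = 3 \cdot 2 \cdot 2 \left(\left(0 + 1\right) + 3\right)^{2} \cdot 1 = 3 \cdot 2 \cdot 2 \left(1 + 3\right)^{2} \cdot 1 = 3 \cdot 2 \cdot 2 \cdot 4^{2} \cdot 1 = 3 \cdot 2 \cdot 2 \cdot 16 \cdot 1 = 3 \cdot 2 \cdot 32 \cdot 1 = 3 \cdot 64 \cdot 1 = 3 \cdot 64 = 192$)
$S + z{\left(5 \right)} \left(- \frac{13}{-12}\right) = 192 + 1 \left(- \frac{13}{-12}\right) = 192 + 1 \left(\left(-13\right) \left(- \frac{1}{12}\right)\right) = 192 + 1 \cdot \frac{13}{12} = 192 + \frac{13}{12} = \frac{2317}{12}$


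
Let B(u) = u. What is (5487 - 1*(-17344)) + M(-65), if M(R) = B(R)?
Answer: 22766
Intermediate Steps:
M(R) = R
(5487 - 1*(-17344)) + M(-65) = (5487 - 1*(-17344)) - 65 = (5487 + 17344) - 65 = 22831 - 65 = 22766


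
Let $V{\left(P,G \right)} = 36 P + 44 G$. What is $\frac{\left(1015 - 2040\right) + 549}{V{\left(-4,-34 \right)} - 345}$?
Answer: $\frac{476}{1985} \approx 0.2398$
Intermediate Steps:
$\frac{\left(1015 - 2040\right) + 549}{V{\left(-4,-34 \right)} - 345} = \frac{\left(1015 - 2040\right) + 549}{\left(36 \left(-4\right) + 44 \left(-34\right)\right) - 345} = \frac{\left(1015 - 2040\right) + 549}{\left(-144 - 1496\right) - 345} = \frac{\left(1015 - 2040\right) + 549}{-1640 - 345} = \frac{-1025 + 549}{-1985} = \left(-476\right) \left(- \frac{1}{1985}\right) = \frac{476}{1985}$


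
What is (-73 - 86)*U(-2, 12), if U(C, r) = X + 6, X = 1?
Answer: -1113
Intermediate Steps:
U(C, r) = 7 (U(C, r) = 1 + 6 = 7)
(-73 - 86)*U(-2, 12) = (-73 - 86)*7 = -159*7 = -1113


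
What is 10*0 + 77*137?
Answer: 10549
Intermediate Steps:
10*0 + 77*137 = 0 + 10549 = 10549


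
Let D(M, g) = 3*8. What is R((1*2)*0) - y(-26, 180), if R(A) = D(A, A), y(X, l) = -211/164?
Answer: 4147/164 ≈ 25.287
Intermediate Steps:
y(X, l) = -211/164 (y(X, l) = -211*1/164 = -211/164)
D(M, g) = 24
R(A) = 24
R((1*2)*0) - y(-26, 180) = 24 - 1*(-211/164) = 24 + 211/164 = 4147/164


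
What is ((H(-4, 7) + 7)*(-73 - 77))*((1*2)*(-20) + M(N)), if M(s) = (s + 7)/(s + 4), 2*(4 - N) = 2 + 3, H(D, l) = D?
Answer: 190350/11 ≈ 17305.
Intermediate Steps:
N = 3/2 (N = 4 - (2 + 3)/2 = 4 - ½*5 = 4 - 5/2 = 3/2 ≈ 1.5000)
M(s) = (7 + s)/(4 + s)
((H(-4, 7) + 7)*(-73 - 77))*((1*2)*(-20) + M(N)) = ((-4 + 7)*(-73 - 77))*((1*2)*(-20) + (7 + 3/2)/(4 + 3/2)) = (3*(-150))*(2*(-20) + (17/2)/(11/2)) = -450*(-40 + (2/11)*(17/2)) = -450*(-40 + 17/11) = -450*(-423/11) = 190350/11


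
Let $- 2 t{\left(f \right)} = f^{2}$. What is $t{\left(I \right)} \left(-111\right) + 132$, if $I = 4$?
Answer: $1020$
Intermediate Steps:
$t{\left(f \right)} = - \frac{f^{2}}{2}$
$t{\left(I \right)} \left(-111\right) + 132 = - \frac{4^{2}}{2} \left(-111\right) + 132 = \left(- \frac{1}{2}\right) 16 \left(-111\right) + 132 = \left(-8\right) \left(-111\right) + 132 = 888 + 132 = 1020$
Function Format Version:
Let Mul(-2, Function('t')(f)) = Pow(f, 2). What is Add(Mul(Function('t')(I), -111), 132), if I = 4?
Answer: 1020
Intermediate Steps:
Function('t')(f) = Mul(Rational(-1, 2), Pow(f, 2))
Add(Mul(Function('t')(I), -111), 132) = Add(Mul(Mul(Rational(-1, 2), Pow(4, 2)), -111), 132) = Add(Mul(Mul(Rational(-1, 2), 16), -111), 132) = Add(Mul(-8, -111), 132) = Add(888, 132) = 1020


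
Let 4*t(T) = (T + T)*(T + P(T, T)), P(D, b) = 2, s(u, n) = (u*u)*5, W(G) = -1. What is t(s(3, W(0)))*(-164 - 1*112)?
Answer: -291870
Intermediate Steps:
s(u, n) = 5*u**2 (s(u, n) = u**2*5 = 5*u**2)
t(T) = T*(2 + T)/2 (t(T) = ((T + T)*(T + 2))/4 = ((2*T)*(2 + T))/4 = (2*T*(2 + T))/4 = T*(2 + T)/2)
t(s(3, W(0)))*(-164 - 1*112) = ((5*3**2)*(2 + 5*3**2)/2)*(-164 - 1*112) = ((5*9)*(2 + 5*9)/2)*(-164 - 112) = ((1/2)*45*(2 + 45))*(-276) = ((1/2)*45*47)*(-276) = (2115/2)*(-276) = -291870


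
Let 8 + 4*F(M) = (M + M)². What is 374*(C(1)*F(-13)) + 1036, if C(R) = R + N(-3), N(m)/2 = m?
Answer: -311254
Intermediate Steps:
N(m) = 2*m
F(M) = -2 + M² (F(M) = -2 + (M + M)²/4 = -2 + (2*M)²/4 = -2 + (4*M²)/4 = -2 + M²)
C(R) = -6 + R (C(R) = R + 2*(-3) = R - 6 = -6 + R)
374*(C(1)*F(-13)) + 1036 = 374*((-6 + 1)*(-2 + (-13)²)) + 1036 = 374*(-5*(-2 + 169)) + 1036 = 374*(-5*167) + 1036 = 374*(-835) + 1036 = -312290 + 1036 = -311254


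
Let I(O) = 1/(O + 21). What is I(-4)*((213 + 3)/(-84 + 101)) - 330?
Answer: -95154/289 ≈ -329.25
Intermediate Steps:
I(O) = 1/(21 + O)
I(-4)*((213 + 3)/(-84 + 101)) - 330 = ((213 + 3)/(-84 + 101))/(21 - 4) - 330 = (216/17)/17 - 330 = (216*(1/17))/17 - 330 = (1/17)*(216/17) - 330 = 216/289 - 330 = -95154/289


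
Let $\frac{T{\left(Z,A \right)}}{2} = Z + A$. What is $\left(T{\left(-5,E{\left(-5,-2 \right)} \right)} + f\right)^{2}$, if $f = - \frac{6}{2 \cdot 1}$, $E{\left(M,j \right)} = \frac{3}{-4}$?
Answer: $\frac{841}{4} \approx 210.25$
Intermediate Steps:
$E{\left(M,j \right)} = - \frac{3}{4}$ ($E{\left(M,j \right)} = 3 \left(- \frac{1}{4}\right) = - \frac{3}{4}$)
$T{\left(Z,A \right)} = 2 A + 2 Z$ ($T{\left(Z,A \right)} = 2 \left(Z + A\right) = 2 \left(A + Z\right) = 2 A + 2 Z$)
$f = -3$ ($f = - \frac{6}{2} = \left(-6\right) \frac{1}{2} = -3$)
$\left(T{\left(-5,E{\left(-5,-2 \right)} \right)} + f\right)^{2} = \left(\left(2 \left(- \frac{3}{4}\right) + 2 \left(-5\right)\right) - 3\right)^{2} = \left(\left(- \frac{3}{2} - 10\right) - 3\right)^{2} = \left(- \frac{23}{2} - 3\right)^{2} = \left(- \frac{29}{2}\right)^{2} = \frac{841}{4}$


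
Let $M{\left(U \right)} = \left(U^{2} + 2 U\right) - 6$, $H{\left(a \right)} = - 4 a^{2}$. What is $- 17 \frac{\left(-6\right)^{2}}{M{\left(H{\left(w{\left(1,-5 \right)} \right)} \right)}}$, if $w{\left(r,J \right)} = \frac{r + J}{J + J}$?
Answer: $\frac{191250}{2147} \approx 89.078$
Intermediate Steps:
$w{\left(r,J \right)} = \frac{J + r}{2 J}$
$M{\left(U \right)} = -6 + U^{2} + 2 U$
$- 17 \frac{\left(-6\right)^{2}}{M{\left(H{\left(w{\left(1,-5 \right)} \right)} \right)}} = - 17 \frac{\left(-6\right)^{2}}{-6 + \left(- 4 \left(\frac{-5 + 1}{2 \left(-5\right)}\right)^{2}\right)^{2} + 2 \left(- 4 \left(\frac{-5 + 1}{2 \left(-5\right)}\right)^{2}\right)} = - 17 \frac{36}{-6 + \left(- 4 \left(\frac{1}{2} \left(- \frac{1}{5}\right) \left(-4\right)\right)^{2}\right)^{2} + 2 \left(- 4 \left(\frac{1}{2} \left(- \frac{1}{5}\right) \left(-4\right)\right)^{2}\right)} = - 17 \frac{36}{-6 + \left(- 4 \left(\frac{2}{5}\right)^{2}\right)^{2} + 2 \left(- 4 \left(\frac{2}{5}\right)^{2}\right)} = - 17 \frac{36}{-6 + \left(\left(-4\right) \frac{4}{25}\right)^{2} + 2 \left(\left(-4\right) \frac{4}{25}\right)} = - 17 \frac{36}{-6 + \left(- \frac{16}{25}\right)^{2} + 2 \left(- \frac{16}{25}\right)} = - 17 \frac{36}{-6 + \frac{256}{625} - \frac{32}{25}} = - 17 \frac{36}{- \frac{4294}{625}} = - 17 \cdot 36 \left(- \frac{625}{4294}\right) = \left(-17\right) \left(- \frac{11250}{2147}\right) = \frac{191250}{2147}$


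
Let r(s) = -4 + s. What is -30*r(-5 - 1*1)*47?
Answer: 14100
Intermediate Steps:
-30*r(-5 - 1*1)*47 = -30*(-4 + (-5 - 1*1))*47 = -30*(-4 + (-5 - 1))*47 = -30*(-4 - 6)*47 = -30*(-10)*47 = 300*47 = 14100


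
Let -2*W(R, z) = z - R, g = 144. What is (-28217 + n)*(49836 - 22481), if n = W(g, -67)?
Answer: -1537980165/2 ≈ -7.6899e+8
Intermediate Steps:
W(R, z) = R/2 - z/2 (W(R, z) = -(z - R)/2 = R/2 - z/2)
n = 211/2 (n = (½)*144 - ½*(-67) = 72 + 67/2 = 211/2 ≈ 105.50)
(-28217 + n)*(49836 - 22481) = (-28217 + 211/2)*(49836 - 22481) = -56223/2*27355 = -1537980165/2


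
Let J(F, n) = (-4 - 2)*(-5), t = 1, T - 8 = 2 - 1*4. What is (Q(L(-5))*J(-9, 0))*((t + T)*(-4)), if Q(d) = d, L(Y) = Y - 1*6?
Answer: 9240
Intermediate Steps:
T = 6 (T = 8 + (2 - 1*4) = 8 + (2 - 4) = 8 - 2 = 6)
L(Y) = -6 + Y (L(Y) = Y - 6 = -6 + Y)
J(F, n) = 30 (J(F, n) = -6*(-5) = 30)
(Q(L(-5))*J(-9, 0))*((t + T)*(-4)) = ((-6 - 5)*30)*((1 + 6)*(-4)) = (-11*30)*(7*(-4)) = -330*(-28) = 9240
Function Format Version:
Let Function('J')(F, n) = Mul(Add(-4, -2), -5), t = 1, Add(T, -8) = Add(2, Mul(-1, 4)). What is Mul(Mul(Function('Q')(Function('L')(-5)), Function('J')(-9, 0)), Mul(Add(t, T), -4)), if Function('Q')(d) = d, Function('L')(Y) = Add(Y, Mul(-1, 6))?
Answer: 9240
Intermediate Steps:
T = 6 (T = Add(8, Add(2, Mul(-1, 4))) = Add(8, Add(2, -4)) = Add(8, -2) = 6)
Function('L')(Y) = Add(-6, Y) (Function('L')(Y) = Add(Y, -6) = Add(-6, Y))
Function('J')(F, n) = 30 (Function('J')(F, n) = Mul(-6, -5) = 30)
Mul(Mul(Function('Q')(Function('L')(-5)), Function('J')(-9, 0)), Mul(Add(t, T), -4)) = Mul(Mul(Add(-6, -5), 30), Mul(Add(1, 6), -4)) = Mul(Mul(-11, 30), Mul(7, -4)) = Mul(-330, -28) = 9240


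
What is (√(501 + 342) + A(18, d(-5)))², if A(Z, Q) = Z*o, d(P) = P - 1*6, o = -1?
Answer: (18 - √843)² ≈ 121.76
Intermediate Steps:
d(P) = -6 + P (d(P) = P - 6 = -6 + P)
A(Z, Q) = -Z (A(Z, Q) = Z*(-1) = -Z)
(√(501 + 342) + A(18, d(-5)))² = (√(501 + 342) - 1*18)² = (√843 - 18)² = (-18 + √843)²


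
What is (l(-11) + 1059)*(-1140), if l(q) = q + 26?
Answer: -1224360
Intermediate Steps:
l(q) = 26 + q
(l(-11) + 1059)*(-1140) = ((26 - 11) + 1059)*(-1140) = (15 + 1059)*(-1140) = 1074*(-1140) = -1224360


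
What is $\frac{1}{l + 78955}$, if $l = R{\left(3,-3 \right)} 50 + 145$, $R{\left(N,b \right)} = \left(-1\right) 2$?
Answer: $\frac{1}{79000} \approx 1.2658 \cdot 10^{-5}$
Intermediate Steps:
$R{\left(N,b \right)} = -2$
$l = 45$ ($l = \left(-2\right) 50 + 145 = -100 + 145 = 45$)
$\frac{1}{l + 78955} = \frac{1}{45 + 78955} = \frac{1}{79000}$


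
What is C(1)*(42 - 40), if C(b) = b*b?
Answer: 2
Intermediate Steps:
C(b) = b²
C(1)*(42 - 40) = 1²*(42 - 40) = 1*2 = 2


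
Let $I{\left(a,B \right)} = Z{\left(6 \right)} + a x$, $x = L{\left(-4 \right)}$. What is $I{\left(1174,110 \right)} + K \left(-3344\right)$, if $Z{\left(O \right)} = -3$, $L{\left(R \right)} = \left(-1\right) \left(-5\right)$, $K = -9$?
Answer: $35963$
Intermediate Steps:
$L{\left(R \right)} = 5$
$x = 5$
$I{\left(a,B \right)} = -3 + 5 a$ ($I{\left(a,B \right)} = -3 + a 5 = -3 + 5 a$)
$I{\left(1174,110 \right)} + K \left(-3344\right) = \left(-3 + 5 \cdot 1174\right) - -30096 = \left(-3 + 5870\right) + 30096 = 5867 + 30096 = 35963$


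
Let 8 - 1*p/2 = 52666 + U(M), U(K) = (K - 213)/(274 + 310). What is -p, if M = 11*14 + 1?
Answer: 15376107/146 ≈ 1.0532e+5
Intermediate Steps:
M = 155 (M = 154 + 1 = 155)
U(K) = -213/584 + K/584 (U(K) = (-213 + K)/584 = (-213 + K)*(1/584) = -213/584 + K/584)
p = -15376107/146 (p = 16 - 2*(52666 + (-213/584 + (1/584)*155)) = 16 - 2*(52666 + (-213/584 + 155/584)) = 16 - 2*(52666 - 29/292) = 16 - 2*15378443/292 = 16 - 15378443/146 = -15376107/146 ≈ -1.0532e+5)
-p = -1*(-15376107/146) = 15376107/146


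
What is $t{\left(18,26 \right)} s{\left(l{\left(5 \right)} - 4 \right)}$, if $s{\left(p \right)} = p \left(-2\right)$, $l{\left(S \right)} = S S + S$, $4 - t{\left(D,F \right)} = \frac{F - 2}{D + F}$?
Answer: $- \frac{1976}{11} \approx -179.64$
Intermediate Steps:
$t{\left(D,F \right)} = 4 - \frac{-2 + F}{D + F}$ ($t{\left(D,F \right)} = 4 - \frac{F - 2}{D + F} = 4 - \frac{-2 + F}{D + F}$)
$l{\left(S \right)} = S + S^{2}$ ($l{\left(S \right)} = S^{2} + S = S + S^{2}$)
$s{\left(p \right)} = - 2 p$
$t{\left(18,26 \right)} s{\left(l{\left(5 \right)} - 4 \right)} = \frac{2 + 3 \cdot 26 + 4 \cdot 18}{18 + 26} \left(- 2 \left(5 \left(1 + 5\right) - 4\right)\right) = \frac{2 + 78 + 72}{44} \left(- 2 \left(5 \cdot 6 - 4\right)\right) = \frac{1}{44} \cdot 152 \left(- 2 \left(30 - 4\right)\right) = \frac{38 \left(\left(-2\right) 26\right)}{11} = \frac{38}{11} \left(-52\right) = - \frac{1976}{11}$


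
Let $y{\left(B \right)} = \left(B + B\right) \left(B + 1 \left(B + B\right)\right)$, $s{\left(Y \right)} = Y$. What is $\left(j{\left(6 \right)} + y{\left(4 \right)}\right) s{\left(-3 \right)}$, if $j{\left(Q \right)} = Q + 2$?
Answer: $-312$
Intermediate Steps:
$j{\left(Q \right)} = 2 + Q$
$y{\left(B \right)} = 6 B^{2}$ ($y{\left(B \right)} = 2 B \left(B + 1 \cdot 2 B\right) = 2 B \left(B + 2 B\right) = 2 B 3 B = 6 B^{2}$)
$\left(j{\left(6 \right)} + y{\left(4 \right)}\right) s{\left(-3 \right)} = \left(\left(2 + 6\right) + 6 \cdot 4^{2}\right) \left(-3\right) = \left(8 + 6 \cdot 16\right) \left(-3\right) = \left(8 + 96\right) \left(-3\right) = 104 \left(-3\right) = -312$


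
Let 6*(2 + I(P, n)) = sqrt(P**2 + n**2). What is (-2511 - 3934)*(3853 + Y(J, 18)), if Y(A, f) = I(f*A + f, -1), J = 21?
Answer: -24819695 - 6445*sqrt(156817)/6 ≈ -2.5245e+7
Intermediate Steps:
I(P, n) = -2 + sqrt(P**2 + n**2)/6
Y(A, f) = -2 + sqrt(1 + (f + A*f)**2)/6 (Y(A, f) = -2 + sqrt((f*A + f)**2 + (-1)**2)/6 = -2 + sqrt((A*f + f)**2 + 1)/6 = -2 + sqrt((f + A*f)**2 + 1)/6 = -2 + sqrt(1 + (f + A*f)**2)/6)
(-2511 - 3934)*(3853 + Y(J, 18)) = (-2511 - 3934)*(3853 + (-2 + sqrt(1 + 18**2*(1 + 21)**2)/6)) = -6445*(3853 + (-2 + sqrt(1 + 324*22**2)/6)) = -6445*(3853 + (-2 + sqrt(1 + 324*484)/6)) = -6445*(3853 + (-2 + sqrt(1 + 156816)/6)) = -6445*(3853 + (-2 + sqrt(156817)/6)) = -6445*(3851 + sqrt(156817)/6) = -24819695 - 6445*sqrt(156817)/6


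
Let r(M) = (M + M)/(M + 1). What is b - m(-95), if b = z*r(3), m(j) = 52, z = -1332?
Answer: -2050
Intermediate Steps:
r(M) = 2*M/(1 + M) (r(M) = (2*M)/(1 + M) = 2*M/(1 + M))
b = -1998 (b = -2664*3/(1 + 3) = -2664*3/4 = -1332*3/2 = -1998)
b - m(-95) = -1998 - 1*52 = -1998 - 52 = -2050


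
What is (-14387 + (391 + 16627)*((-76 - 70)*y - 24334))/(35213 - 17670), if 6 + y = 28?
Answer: -468792215/17543 ≈ -26722.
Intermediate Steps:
y = 22 (y = -6 + 28 = 22)
(-14387 + (391 + 16627)*((-76 - 70)*y - 24334))/(35213 - 17670) = (-14387 + (391 + 16627)*((-76 - 70)*22 - 24334))/(35213 - 17670) = (-14387 + 17018*(-146*22 - 24334))/17543 = (-14387 + 17018*(-3212 - 24334))*(1/17543) = (-14387 + 17018*(-27546))*(1/17543) = (-14387 - 468777828)*(1/17543) = -468792215*1/17543 = -468792215/17543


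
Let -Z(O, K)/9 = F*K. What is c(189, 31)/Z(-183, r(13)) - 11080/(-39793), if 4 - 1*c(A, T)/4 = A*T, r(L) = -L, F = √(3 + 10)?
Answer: 11080/39793 - 23420*√13/1521 ≈ -55.239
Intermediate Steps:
F = √13 ≈ 3.6056
c(A, T) = 16 - 4*A*T
Z(O, K) = -9*K*√13 (Z(O, K) = -9*√13*K = -9*K*√13)
c(189, 31)/Z(-183, r(13)) - 11080/(-39793) = (16 - 4*189*31)/((-9*(-1*13)*√13)) - 11080/(-39793) = (16 - 23436)/((-9*(-13)*√13)) - 11080*(-1/39793) = -23420*√13/1521 + 11080/39793 = 11080/39793 - 23420*√13/1521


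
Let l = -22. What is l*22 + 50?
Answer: -434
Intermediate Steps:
l*22 + 50 = -22*22 + 50 = -484 + 50 = -434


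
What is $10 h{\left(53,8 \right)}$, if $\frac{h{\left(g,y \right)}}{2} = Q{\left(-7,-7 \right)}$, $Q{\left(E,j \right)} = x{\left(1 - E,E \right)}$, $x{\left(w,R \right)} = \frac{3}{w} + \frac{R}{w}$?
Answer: $-10$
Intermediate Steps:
$Q{\left(E,j \right)} = \frac{3 + E}{1 - E}$
$h{\left(g,y \right)} = -1$ ($h{\left(g,y \right)} = 2 \frac{-3 - -7}{-1 - 7} = 2 \frac{-3 + 7}{-8} = 2 \left(\left(- \frac{1}{8}\right) 4\right) = 2 \left(- \frac{1}{2}\right) = -1$)
$10 h{\left(53,8 \right)} = 10 \left(-1\right) = -10$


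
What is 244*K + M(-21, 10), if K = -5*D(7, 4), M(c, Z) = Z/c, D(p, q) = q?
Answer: -102490/21 ≈ -4880.5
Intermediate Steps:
K = -20 (K = -5*4 = -20)
244*K + M(-21, 10) = 244*(-20) + 10/(-21) = -4880 + 10*(-1/21) = -4880 - 10/21 = -102490/21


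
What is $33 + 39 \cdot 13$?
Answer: $540$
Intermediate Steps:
$33 + 39 \cdot 13 = 33 + 507 = 540$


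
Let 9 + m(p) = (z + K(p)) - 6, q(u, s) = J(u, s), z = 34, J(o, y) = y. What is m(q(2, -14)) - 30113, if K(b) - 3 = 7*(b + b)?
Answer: -30287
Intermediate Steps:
q(u, s) = s
K(b) = 3 + 14*b (K(b) = 3 + 7*(b + b) = 3 + 7*(2*b) = 3 + 14*b)
m(p) = 22 + 14*p (m(p) = -9 + ((34 + (3 + 14*p)) - 6) = -9 + ((37 + 14*p) - 6) = -9 + (31 + 14*p) = 22 + 14*p)
m(q(2, -14)) - 30113 = (22 + 14*(-14)) - 30113 = (22 - 196) - 30113 = -174 - 30113 = -30287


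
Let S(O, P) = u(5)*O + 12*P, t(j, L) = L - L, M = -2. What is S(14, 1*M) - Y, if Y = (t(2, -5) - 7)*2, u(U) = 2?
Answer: 18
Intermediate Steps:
t(j, L) = 0
S(O, P) = 2*O + 12*P
Y = -14 (Y = (0 - 7)*2 = -7*2 = -14)
S(14, 1*M) - Y = (2*14 + 12*(1*(-2))) - 1*(-14) = (28 + 12*(-2)) + 14 = (28 - 24) + 14 = 4 + 14 = 18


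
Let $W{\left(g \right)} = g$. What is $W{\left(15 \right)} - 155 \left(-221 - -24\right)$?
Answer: $30550$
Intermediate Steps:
$W{\left(15 \right)} - 155 \left(-221 - -24\right) = 15 - 155 \left(-221 - -24\right) = 15 - 155 \left(-221 + 24\right) = 15 - -30535 = 15 + 30535 = 30550$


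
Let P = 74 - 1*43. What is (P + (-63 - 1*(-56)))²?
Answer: 576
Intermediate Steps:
P = 31 (P = 74 - 43 = 31)
(P + (-63 - 1*(-56)))² = (31 + (-63 - 1*(-56)))² = (31 + (-63 + 56))² = (31 - 7)² = 24² = 576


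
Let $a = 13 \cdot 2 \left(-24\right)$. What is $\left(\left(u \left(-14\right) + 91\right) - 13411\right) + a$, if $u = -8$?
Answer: $-13832$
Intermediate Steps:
$a = -624$ ($a = 26 \left(-24\right) = -624$)
$\left(\left(u \left(-14\right) + 91\right) - 13411\right) + a = \left(\left(\left(-8\right) \left(-14\right) + 91\right) - 13411\right) - 624 = \left(\left(112 + 91\right) - 13411\right) - 624 = \left(203 - 13411\right) - 624 = -13208 - 624 = -13832$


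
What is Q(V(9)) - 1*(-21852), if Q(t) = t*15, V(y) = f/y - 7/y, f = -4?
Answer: 65501/3 ≈ 21834.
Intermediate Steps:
V(y) = -11/y (V(y) = -4/y - 7/y = -11/y)
Q(t) = 15*t
Q(V(9)) - 1*(-21852) = 15*(-11/9) - 1*(-21852) = 15*(-11*⅑) + 21852 = 15*(-11/9) + 21852 = -55/3 + 21852 = 65501/3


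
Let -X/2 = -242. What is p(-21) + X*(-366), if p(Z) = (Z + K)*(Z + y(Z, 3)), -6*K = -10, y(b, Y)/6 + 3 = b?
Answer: -173954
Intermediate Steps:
X = 484 (X = -2*(-242) = 484)
y(b, Y) = -18 + 6*b
K = 5/3 (K = -1/6*(-10) = 5/3 ≈ 1.6667)
p(Z) = (-18 + 7*Z)*(5/3 + Z) (p(Z) = (Z + 5/3)*(Z + (-18 + 6*Z)) = (5/3 + Z)*(-18 + 7*Z) = (-18 + 7*Z)*(5/3 + Z))
p(-21) + X*(-366) = (-30 + 7*(-21)**2 - 19/3*(-21)) + 484*(-366) = (-30 + 7*441 + 133) - 177144 = (-30 + 3087 + 133) - 177144 = 3190 - 177144 = -173954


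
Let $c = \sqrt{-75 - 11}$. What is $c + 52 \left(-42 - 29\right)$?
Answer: $-3692 + i \sqrt{86} \approx -3692.0 + 9.2736 i$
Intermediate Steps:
$c = i \sqrt{86}$ ($c = \sqrt{-86} = i \sqrt{86} \approx 9.2736 i$)
$c + 52 \left(-42 - 29\right) = i \sqrt{86} + 52 \left(-42 - 29\right) = i \sqrt{86} + 52 \left(-71\right) = i \sqrt{86} - 3692 = -3692 + i \sqrt{86}$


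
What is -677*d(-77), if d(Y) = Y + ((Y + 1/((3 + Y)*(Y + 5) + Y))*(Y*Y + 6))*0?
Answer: 52129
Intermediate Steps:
d(Y) = Y (d(Y) = Y + ((Y + 1/((3 + Y)*(5 + Y) + Y))*(Y**2 + 6))*0 = Y + ((Y + 1/(Y + (3 + Y)*(5 + Y)))*(6 + Y**2))*0 = Y + ((6 + Y**2)*(Y + 1/(Y + (3 + Y)*(5 + Y))))*0 = Y + 0 = Y)
-677*d(-77) = -677*(-77) = -1*(-52129) = 52129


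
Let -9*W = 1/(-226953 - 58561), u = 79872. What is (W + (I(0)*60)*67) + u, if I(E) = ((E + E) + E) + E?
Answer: 205241167873/2569626 ≈ 79872.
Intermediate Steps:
I(E) = 4*E (I(E) = (2*E + E) + E = 3*E + E = 4*E)
W = 1/2569626 (W = -1/(9*(-226953 - 58561)) = -⅑/(-285514) = -⅑*(-1/285514) = 1/2569626 ≈ 3.8916e-7)
(W + (I(0)*60)*67) + u = (1/2569626 + ((4*0)*60)*67) + 79872 = (1/2569626 + (0*60)*67) + 79872 = (1/2569626 + 0*67) + 79872 = (1/2569626 + 0) + 79872 = 1/2569626 + 79872 = 205241167873/2569626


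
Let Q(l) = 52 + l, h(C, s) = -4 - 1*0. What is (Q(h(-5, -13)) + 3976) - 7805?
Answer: -3781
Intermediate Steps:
h(C, s) = -4 (h(C, s) = -4 + 0 = -4)
(Q(h(-5, -13)) + 3976) - 7805 = ((52 - 4) + 3976) - 7805 = (48 + 3976) - 7805 = 4024 - 7805 = -3781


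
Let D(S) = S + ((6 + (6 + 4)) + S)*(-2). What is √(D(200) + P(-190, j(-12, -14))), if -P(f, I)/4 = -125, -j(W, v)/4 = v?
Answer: 2*√67 ≈ 16.371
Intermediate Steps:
j(W, v) = -4*v
D(S) = -32 - S (D(S) = S + ((6 + 10) + S)*(-2) = S + (16 + S)*(-2) = S + (-32 - 2*S) = -32 - S)
P(f, I) = 500 (P(f, I) = -4*(-125) = 500)
√(D(200) + P(-190, j(-12, -14))) = √((-32 - 1*200) + 500) = √((-32 - 200) + 500) = √(-232 + 500) = √268 = 2*√67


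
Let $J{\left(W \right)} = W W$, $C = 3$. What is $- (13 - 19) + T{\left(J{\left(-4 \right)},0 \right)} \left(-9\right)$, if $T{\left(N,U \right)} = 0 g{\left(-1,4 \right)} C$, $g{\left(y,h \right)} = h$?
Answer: $6$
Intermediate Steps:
$J{\left(W \right)} = W^{2}$
$T{\left(N,U \right)} = 0$ ($T{\left(N,U \right)} = 0 \cdot 4 \cdot 3 = 0 \cdot 3 = 0$)
$- (13 - 19) + T{\left(J{\left(-4 \right)},0 \right)} \left(-9\right) = - (13 - 19) + 0 \left(-9\right) = \left(-1\right) \left(-6\right) + 0 = 6 + 0 = 6$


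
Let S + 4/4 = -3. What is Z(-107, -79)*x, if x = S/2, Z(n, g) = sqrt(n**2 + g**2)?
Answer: -2*sqrt(17690) ≈ -266.01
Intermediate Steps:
S = -4 (S = -1 - 3 = -4)
Z(n, g) = sqrt(g**2 + n**2)
x = -2 (x = -4/2 = -4*1/2 = -2)
Z(-107, -79)*x = sqrt((-79)**2 + (-107)**2)*(-2) = sqrt(6241 + 11449)*(-2) = sqrt(17690)*(-2) = -2*sqrt(17690)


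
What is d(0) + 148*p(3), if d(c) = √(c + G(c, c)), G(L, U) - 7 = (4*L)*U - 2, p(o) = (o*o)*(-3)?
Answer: -3996 + √5 ≈ -3993.8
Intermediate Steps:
p(o) = -3*o² (p(o) = o²*(-3) = -3*o²)
G(L, U) = 5 + 4*L*U (G(L, U) = 7 + ((4*L)*U - 2) = 7 + (4*L*U - 2) = 7 + (-2 + 4*L*U) = 5 + 4*L*U)
d(c) = √(5 + c + 4*c²) (d(c) = √(c + (5 + 4*c*c)) = √(c + (5 + 4*c²)) = √(5 + c + 4*c²))
d(0) + 148*p(3) = √(5 + 0 + 4*0²) + 148*(-3*3²) = √(5 + 0 + 4*0) + 148*(-3*9) = √(5 + 0 + 0) + 148*(-27) = √5 - 3996 = -3996 + √5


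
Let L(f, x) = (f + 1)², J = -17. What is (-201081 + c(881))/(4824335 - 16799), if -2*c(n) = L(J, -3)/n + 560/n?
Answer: -59050923/1411813072 ≈ -0.041826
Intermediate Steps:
L(f, x) = (1 + f)²
c(n) = -408/n (c(n) = -((1 - 17)²/n + 560/n)/2 = -((-16)²/n + 560/n)/2 = -(256/n + 560/n)/2 = -408/n)
(-201081 + c(881))/(4824335 - 16799) = (-201081 - 408/881)/(4824335 - 16799) = (-201081 - 408*1/881)/4807536 = (-201081 - 408/881)*(1/4807536) = -177152769/881*1/4807536 = -59050923/1411813072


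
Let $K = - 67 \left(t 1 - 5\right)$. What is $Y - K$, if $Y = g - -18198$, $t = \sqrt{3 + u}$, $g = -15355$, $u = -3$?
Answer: $2508$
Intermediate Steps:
$t = 0$ ($t = \sqrt{3 - 3} = \sqrt{0} = 0$)
$Y = 2843$ ($Y = -15355 - -18198 = -15355 + 18198 = 2843$)
$K = 335$ ($K = - 67 \left(0 \cdot 1 - 5\right) = - 67 \left(0 - 5\right) = \left(-67\right) \left(-5\right) = 335$)
$Y - K = 2843 - 335 = 2508$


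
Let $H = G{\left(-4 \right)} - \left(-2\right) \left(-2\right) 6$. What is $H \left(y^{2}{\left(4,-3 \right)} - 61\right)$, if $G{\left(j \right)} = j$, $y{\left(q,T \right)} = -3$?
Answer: $1456$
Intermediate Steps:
$H = -28$ ($H = -4 - \left(-2\right) \left(-2\right) 6 = -4 - 4 \cdot 6 = -4 - 24 = -28$)
$H \left(y^{2}{\left(4,-3 \right)} - 61\right) = - 28 \left(\left(-3\right)^{2} - 61\right) = - 28 \left(9 - 61\right) = \left(-28\right) \left(-52\right) = 1456$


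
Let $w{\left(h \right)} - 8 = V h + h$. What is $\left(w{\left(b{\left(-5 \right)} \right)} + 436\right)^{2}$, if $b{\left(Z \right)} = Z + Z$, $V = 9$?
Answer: $118336$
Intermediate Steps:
$b{\left(Z \right)} = 2 Z$
$w{\left(h \right)} = 8 + 10 h$ ($w{\left(h \right)} = 8 + \left(9 h + h\right) = 8 + 10 h$)
$\left(w{\left(b{\left(-5 \right)} \right)} + 436\right)^{2} = \left(\left(8 + 10 \cdot 2 \left(-5\right)\right) + 436\right)^{2} = \left(\left(8 + 10 \left(-10\right)\right) + 436\right)^{2} = \left(\left(8 - 100\right) + 436\right)^{2} = \left(-92 + 436\right)^{2} = 344^{2} = 118336$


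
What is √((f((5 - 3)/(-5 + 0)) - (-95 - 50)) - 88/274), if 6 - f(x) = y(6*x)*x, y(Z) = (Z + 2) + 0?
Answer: √70627199/685 ≈ 12.269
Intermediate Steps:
y(Z) = 2 + Z (y(Z) = (2 + Z) + 0 = 2 + Z)
f(x) = 6 - x*(2 + 6*x) (f(x) = 6 - (2 + 6*x)*x = 6 - x*(2 + 6*x))
√((f((5 - 3)/(-5 + 0)) - (-95 - 50)) - 88/274) = √(((6 - 2*(5 - 3)/(-5 + 0)*(1 + 3*((5 - 3)/(-5 + 0)))) - (-95 - 50)) - 88/274) = √(((6 - 2*2/(-5)*(1 + 3*(2/(-5)))) - 1*(-145)) - 88*1/274) = √(((6 - 2*2*(-⅕)*(1 + 3*(2*(-⅕)))) + 145) - 44/137) = √(((6 - 2*(-⅖)*(1 + 3*(-⅖))) + 145) - 44/137) = √(((6 - 2*(-⅖)*(1 - 6/5)) + 145) - 44/137) = √(((6 - 2*(-⅖)*(-⅕)) + 145) - 44/137) = √(((6 - 4/25) + 145) - 44/137) = √((146/25 + 145) - 44/137) = √(3771/25 - 44/137) = √(515527/3425) = √70627199/685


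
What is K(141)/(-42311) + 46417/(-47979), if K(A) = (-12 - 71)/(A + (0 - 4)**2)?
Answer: -308336118602/318716196633 ≈ -0.96743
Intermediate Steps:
K(A) = -83/(16 + A) (K(A) = -83/(A + (-4)**2) = -83/(A + 16) = -83/(16 + A))
K(141)/(-42311) + 46417/(-47979) = -83/(16 + 141)/(-42311) + 46417/(-47979) = -83/157*(-1/42311) + 46417*(-1/47979) = -83*1/157*(-1/42311) - 46417/47979 = -83/157*(-1/42311) - 46417/47979 = 83/6642827 - 46417/47979 = -308336118602/318716196633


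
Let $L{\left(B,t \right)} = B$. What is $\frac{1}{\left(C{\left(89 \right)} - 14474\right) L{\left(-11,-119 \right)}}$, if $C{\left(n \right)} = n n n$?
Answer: $- \frac{1}{7595445} \approx -1.3166 \cdot 10^{-7}$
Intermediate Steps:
$C{\left(n \right)} = n^{3}$ ($C{\left(n \right)} = n^{2} n = n^{3}$)
$\frac{1}{\left(C{\left(89 \right)} - 14474\right) L{\left(-11,-119 \right)}} = \frac{1}{\left(89^{3} - 14474\right) \left(-11\right)} = \frac{1}{704969 - 14474} \left(- \frac{1}{11}\right) = \frac{1}{690495} \left(- \frac{1}{11}\right) = - \frac{1}{7595445}$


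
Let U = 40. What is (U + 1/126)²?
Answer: 25411681/15876 ≈ 1600.6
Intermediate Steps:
(U + 1/126)² = (40 + 1/126)² = (5041/126)² = 25411681/15876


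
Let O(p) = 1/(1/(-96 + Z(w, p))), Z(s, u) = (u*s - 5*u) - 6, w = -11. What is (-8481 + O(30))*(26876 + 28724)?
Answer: -503902800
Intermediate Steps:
Z(s, u) = -6 - 5*u + s*u (Z(s, u) = (s*u - 5*u) - 6 = (-5*u + s*u) - 6 = -6 - 5*u + s*u)
O(p) = -102 - 16*p (O(p) = 1/(1/(-96 + (-6 - 5*p - 11*p))) = 1/(1/(-96 + (-6 - 16*p))) = 1/(1/(-102 - 16*p)) = -102 - 16*p)
(-8481 + O(30))*(26876 + 28724) = (-8481 + (-102 - 16*30))*(26876 + 28724) = (-8481 + (-102 - 480))*55600 = (-8481 - 582)*55600 = -9063*55600 = -503902800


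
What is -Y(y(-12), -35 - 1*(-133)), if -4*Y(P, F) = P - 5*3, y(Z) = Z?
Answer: -27/4 ≈ -6.7500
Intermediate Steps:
Y(P, F) = 15/4 - P/4 (Y(P, F) = -(P - 5*3)/4 = -(P - 15)/4 = -(-15 + P)/4 = 15/4 - P/4)
-Y(y(-12), -35 - 1*(-133)) = -(15/4 - ¼*(-12)) = -(15/4 + 3) = -1*27/4 = -27/4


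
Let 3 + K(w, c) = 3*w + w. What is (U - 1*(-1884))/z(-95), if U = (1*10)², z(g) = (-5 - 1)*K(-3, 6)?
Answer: 992/45 ≈ 22.044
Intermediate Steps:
K(w, c) = -3 + 4*w (K(w, c) = -3 + (3*w + w) = -3 + 4*w)
z(g) = 90 (z(g) = (-5 - 1)*(-3 + 4*(-3)) = -6*(-3 - 12) = -6*(-15) = 90)
U = 100 (U = 10² = 100)
(U - 1*(-1884))/z(-95) = (100 - 1*(-1884))/90 = (100 + 1884)*(1/90) = 1984*(1/90) = 992/45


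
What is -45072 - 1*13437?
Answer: -58509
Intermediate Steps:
-45072 - 1*13437 = -45072 - 13437 = -58509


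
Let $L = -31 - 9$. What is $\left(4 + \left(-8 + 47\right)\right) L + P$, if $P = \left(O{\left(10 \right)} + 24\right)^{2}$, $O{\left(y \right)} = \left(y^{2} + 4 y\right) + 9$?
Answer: $28209$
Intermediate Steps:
$O{\left(y \right)} = 9 + y^{2} + 4 y$
$L = -40$
$P = 29929$ ($P = \left(\left(9 + 10^{2} + 4 \cdot 10\right) + 24\right)^{2} = \left(\left(9 + 100 + 40\right) + 24\right)^{2} = \left(149 + 24\right)^{2} = 173^{2} = 29929$)
$\left(4 + \left(-8 + 47\right)\right) L + P = \left(4 + \left(-8 + 47\right)\right) \left(-40\right) + 29929 = \left(4 + 39\right) \left(-40\right) + 29929 = 43 \left(-40\right) + 29929 = -1720 + 29929 = 28209$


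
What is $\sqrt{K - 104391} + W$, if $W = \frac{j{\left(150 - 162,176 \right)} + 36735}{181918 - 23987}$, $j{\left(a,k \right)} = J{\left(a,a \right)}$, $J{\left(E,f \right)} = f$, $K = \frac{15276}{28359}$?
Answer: $\frac{36723}{157931} + \frac{i \sqrt{9328249052043}}{9453} \approx 0.23253 + 323.1 i$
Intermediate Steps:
$K = \frac{5092}{9453}$ ($K = 15276 \cdot \frac{1}{28359} = \frac{5092}{9453} \approx 0.53866$)
$j{\left(a,k \right)} = a$
$W = \frac{36723}{157931}$ ($W = \frac{\left(150 - 162\right) + 36735}{181918 - 23987} = \frac{\left(150 - 162\right) + 36735}{157931} = \left(-12 + 36735\right) \frac{1}{157931} = 36723 \cdot \frac{1}{157931} = \frac{36723}{157931} \approx 0.23253$)
$\sqrt{K - 104391} + W = \sqrt{\frac{5092}{9453} - 104391} + \frac{36723}{157931} = \sqrt{- \frac{986803031}{9453}} + \frac{36723}{157931} = \frac{i \sqrt{9328249052043}}{9453} + \frac{36723}{157931} = \frac{36723}{157931} + \frac{i \sqrt{9328249052043}}{9453}$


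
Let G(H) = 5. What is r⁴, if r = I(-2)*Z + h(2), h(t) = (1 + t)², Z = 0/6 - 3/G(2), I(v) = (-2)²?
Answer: 1185921/625 ≈ 1897.5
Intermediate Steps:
I(v) = 4
Z = -⅗ (Z = 0/6 - 3/5 = 0*(⅙) - 3*⅕ = 0 - ⅗ = -⅗ ≈ -0.60000)
r = 33/5 (r = 4*(-⅗) + (1 + 2)² = -12/5 + 3² = -12/5 + 9 = 33/5 ≈ 6.6000)
r⁴ = (33/5)⁴ = 1185921/625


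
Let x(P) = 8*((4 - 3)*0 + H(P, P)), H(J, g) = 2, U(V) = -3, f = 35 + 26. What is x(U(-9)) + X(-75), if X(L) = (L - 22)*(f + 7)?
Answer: -6580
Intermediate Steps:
f = 61
X(L) = -1496 + 68*L (X(L) = (L - 22)*(61 + 7) = (-22 + L)*68 = -1496 + 68*L)
x(P) = 16 (x(P) = 8*((4 - 3)*0 + 2) = 8*(1*0 + 2) = 8*(0 + 2) = 8*2 = 16)
x(U(-9)) + X(-75) = 16 + (-1496 + 68*(-75)) = 16 + (-1496 - 5100) = 16 - 6596 = -6580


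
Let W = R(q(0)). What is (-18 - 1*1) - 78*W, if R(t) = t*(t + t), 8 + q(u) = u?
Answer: -10003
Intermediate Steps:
q(u) = -8 + u
R(t) = 2*t² (R(t) = t*(2*t) = 2*t²)
W = 128 (W = 2*(-8 + 0)² = 2*(-8)² = 2*64 = 128)
(-18 - 1*1) - 78*W = (-18 - 1*1) - 78*128 = (-18 - 1) - 9984 = -19 - 9984 = -10003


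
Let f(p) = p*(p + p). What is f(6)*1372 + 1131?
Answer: 99915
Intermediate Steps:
f(p) = 2*p**2 (f(p) = p*(2*p) = 2*p**2)
f(6)*1372 + 1131 = (2*6**2)*1372 + 1131 = (2*36)*1372 + 1131 = 72*1372 + 1131 = 98784 + 1131 = 99915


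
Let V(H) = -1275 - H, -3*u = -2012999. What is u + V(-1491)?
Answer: 2013647/3 ≈ 6.7122e+5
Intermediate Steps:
u = 2012999/3 (u = -⅓*(-2012999) = 2012999/3 ≈ 6.7100e+5)
u + V(-1491) = 2012999/3 + (-1275 - 1*(-1491)) = 2012999/3 + (-1275 + 1491) = 2012999/3 + 216 = 2013647/3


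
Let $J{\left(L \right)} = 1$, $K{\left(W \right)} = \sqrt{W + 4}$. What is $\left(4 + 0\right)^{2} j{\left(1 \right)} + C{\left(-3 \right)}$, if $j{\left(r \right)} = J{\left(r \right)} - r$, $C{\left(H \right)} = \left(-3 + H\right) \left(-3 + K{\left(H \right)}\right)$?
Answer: $12$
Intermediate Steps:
$K{\left(W \right)} = \sqrt{4 + W}$
$C{\left(H \right)} = \left(-3 + H\right) \left(-3 + \sqrt{4 + H}\right)$
$j{\left(r \right)} = 1 - r$
$\left(4 + 0\right)^{2} j{\left(1 \right)} + C{\left(-3 \right)} = \left(4 + 0\right)^{2} \left(1 - 1\right) - \left(-18 + 6 \sqrt{4 - 3}\right) = 4^{2} \left(1 - 1\right) + \left(9 + 9 - 3 \sqrt{1} - 3 \sqrt{1}\right) = 16 \cdot 0 + \left(9 + 9 - 3 - 3\right) = 0 + \left(9 + 9 - 3 - 3\right) = 0 + 12 = 12$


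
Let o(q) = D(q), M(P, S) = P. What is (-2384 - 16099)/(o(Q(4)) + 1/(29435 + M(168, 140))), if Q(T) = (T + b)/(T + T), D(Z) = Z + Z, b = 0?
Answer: -182384083/9868 ≈ -18482.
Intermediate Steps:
D(Z) = 2*Z
Q(T) = ½ (Q(T) = (T + 0)/(T + T) = T/((2*T)) = T*(1/(2*T)) = ½)
o(q) = 2*q
(-2384 - 16099)/(o(Q(4)) + 1/(29435 + M(168, 140))) = (-2384 - 16099)/(2*(½) + 1/(29435 + 168)) = -18483/(1 + 1/29603) = -18483/29604/29603 = -18483*29603/29604 = -182384083/9868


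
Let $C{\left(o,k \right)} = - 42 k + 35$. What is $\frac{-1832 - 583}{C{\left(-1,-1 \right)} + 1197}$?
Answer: $- \frac{345}{182} \approx -1.8956$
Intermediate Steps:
$C{\left(o,k \right)} = 35 - 42 k$
$\frac{-1832 - 583}{C{\left(-1,-1 \right)} + 1197} = \frac{-1832 - 583}{\left(35 - -42\right) + 1197} = - \frac{2415}{\left(35 + 42\right) + 1197} = - \frac{2415}{77 + 1197} = - \frac{2415}{1274} = \left(-2415\right) \frac{1}{1274} = - \frac{345}{182}$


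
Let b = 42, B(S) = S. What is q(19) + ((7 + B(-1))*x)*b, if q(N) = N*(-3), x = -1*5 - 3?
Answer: -2073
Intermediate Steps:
x = -8 (x = -5 - 3 = -8)
q(N) = -3*N
q(19) + ((7 + B(-1))*x)*b = -3*19 + ((7 - 1)*(-8))*42 = -57 + (6*(-8))*42 = -57 - 48*42 = -57 - 2016 = -2073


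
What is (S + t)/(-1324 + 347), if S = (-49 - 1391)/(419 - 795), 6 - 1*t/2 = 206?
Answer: 18620/45919 ≈ 0.40550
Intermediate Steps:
t = -400 (t = 12 - 2*206 = 12 - 412 = -400)
S = 180/47 (S = -1440/(-376) = -1440*(-1/376) = 180/47 ≈ 3.8298)
(S + t)/(-1324 + 347) = (180/47 - 400)/(-1324 + 347) = -18620/47/(-977) = -18620/47*(-1/977) = 18620/45919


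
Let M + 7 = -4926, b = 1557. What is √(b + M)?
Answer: 4*I*√211 ≈ 58.103*I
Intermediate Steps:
M = -4933 (M = -7 - 4926 = -4933)
√(b + M) = √(1557 - 4933) = √(-3376) = 4*I*√211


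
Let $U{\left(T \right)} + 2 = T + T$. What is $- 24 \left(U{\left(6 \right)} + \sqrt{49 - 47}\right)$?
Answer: $-240 - 24 \sqrt{2} \approx -273.94$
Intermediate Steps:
$U{\left(T \right)} = -2 + 2 T$ ($U{\left(T \right)} = -2 + \left(T + T\right) = -2 + 2 T$)
$- 24 \left(U{\left(6 \right)} + \sqrt{49 - 47}\right) = - 24 \left(\left(-2 + 2 \cdot 6\right) + \sqrt{49 - 47}\right) = - 24 \left(\left(-2 + 12\right) + \sqrt{2}\right) = - 24 \left(10 + \sqrt{2}\right) = -240 - 24 \sqrt{2}$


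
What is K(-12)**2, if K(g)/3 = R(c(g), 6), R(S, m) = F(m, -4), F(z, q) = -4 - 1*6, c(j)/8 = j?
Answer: 900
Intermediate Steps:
c(j) = 8*j
F(z, q) = -10 (F(z, q) = -4 - 6 = -10)
R(S, m) = -10
K(g) = -30 (K(g) = 3*(-10) = -30)
K(-12)**2 = (-30)**2 = 900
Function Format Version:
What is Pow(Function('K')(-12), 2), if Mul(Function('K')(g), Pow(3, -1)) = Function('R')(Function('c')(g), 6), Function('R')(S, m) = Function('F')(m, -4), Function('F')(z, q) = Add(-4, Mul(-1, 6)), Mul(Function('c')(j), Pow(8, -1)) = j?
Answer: 900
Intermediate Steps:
Function('c')(j) = Mul(8, j)
Function('F')(z, q) = -10 (Function('F')(z, q) = Add(-4, -6) = -10)
Function('R')(S, m) = -10
Function('K')(g) = -30 (Function('K')(g) = Mul(3, -10) = -30)
Pow(Function('K')(-12), 2) = Pow(-30, 2) = 900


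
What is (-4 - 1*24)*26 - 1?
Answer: -729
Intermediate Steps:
(-4 - 1*24)*26 - 1 = (-4 - 24)*26 - 1 = -28*26 - 1 = -728 - 1 = -729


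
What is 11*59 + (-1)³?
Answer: 648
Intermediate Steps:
11*59 + (-1)³ = 649 - 1 = 648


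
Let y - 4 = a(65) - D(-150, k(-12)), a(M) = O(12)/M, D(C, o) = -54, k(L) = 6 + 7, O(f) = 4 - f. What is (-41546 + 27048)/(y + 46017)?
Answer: -942370/2994867 ≈ -0.31466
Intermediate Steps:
k(L) = 13
a(M) = -8/M (a(M) = (4 - 1*12)/M = (4 - 12)/M = -8/M)
y = 3762/65 (y = 4 + (-8/65 - 1*(-54)) = 4 + (-8*1/65 + 54) = 4 + (-8/65 + 54) = 4 + 3502/65 = 3762/65 ≈ 57.877)
(-41546 + 27048)/(y + 46017) = (-41546 + 27048)/(3762/65 + 46017) = -14498/2994867/65 = -14498*65/2994867 = -942370/2994867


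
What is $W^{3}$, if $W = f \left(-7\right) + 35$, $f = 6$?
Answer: $-343$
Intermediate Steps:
$W = -7$ ($W = 6 \left(-7\right) + 35 = -42 + 35 = -7$)
$W^{3} = \left(-7\right)^{3} = -343$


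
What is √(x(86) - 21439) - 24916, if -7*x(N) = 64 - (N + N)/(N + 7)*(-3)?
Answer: -24916 + I*√20612427/31 ≈ -24916.0 + 146.45*I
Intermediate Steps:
x(N) = -64/7 - 6*N/(7*(7 + N)) (x(N) = -(64 - (N + N)/(N + 7)*(-3))/7 = -(64 - (2*N)/(7 + N)*(-3))/7 = -(64 - 2*N/(7 + N)*(-3))/7 = -(64 - (-6)*N/(7 + N))/7 = -(64 + 6*N/(7 + N))/7 = -64/7 - 6*N/(7*(7 + N)))
√(x(86) - 21439) - 24916 = √(2*(-32 - 5*86)/(7 + 86) - 21439) - 24916 = √(2*(-32 - 430)/93 - 21439) - 24916 = √(2*(1/93)*(-462) - 21439) - 24916 = √(-308/31 - 21439) - 24916 = √(-664917/31) - 24916 = I*√20612427/31 - 24916 = -24916 + I*√20612427/31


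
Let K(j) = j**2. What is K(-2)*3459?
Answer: 13836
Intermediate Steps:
K(-2)*3459 = (-2)**2*3459 = 4*3459 = 13836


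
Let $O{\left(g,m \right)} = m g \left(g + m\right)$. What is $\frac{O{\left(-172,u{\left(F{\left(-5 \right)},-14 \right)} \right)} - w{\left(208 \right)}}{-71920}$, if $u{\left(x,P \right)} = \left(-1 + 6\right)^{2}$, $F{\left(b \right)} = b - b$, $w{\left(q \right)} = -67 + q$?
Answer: $- \frac{631959}{71920} \approx -8.787$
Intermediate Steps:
$F{\left(b \right)} = 0$
$u{\left(x,P \right)} = 25$ ($u{\left(x,P \right)} = 5^{2} = 25$)
$O{\left(g,m \right)} = g m \left(g + m\right)$
$\frac{O{\left(-172,u{\left(F{\left(-5 \right)},-14 \right)} \right)} - w{\left(208 \right)}}{-71920} = \frac{\left(-172\right) 25 \left(-172 + 25\right) - \left(-67 + 208\right)}{-71920} = \left(\left(-172\right) 25 \left(-147\right) - 141\right) \left(- \frac{1}{71920}\right) = \left(632100 - 141\right) \left(- \frac{1}{71920}\right) = 631959 \left(- \frac{1}{71920}\right) = - \frac{631959}{71920}$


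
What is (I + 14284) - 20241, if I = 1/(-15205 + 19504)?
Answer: -25609142/4299 ≈ -5957.0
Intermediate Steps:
I = 1/4299 ≈ 0.00023261
(I + 14284) - 20241 = (1/4299 + 14284) - 20241 = 61406917/4299 - 20241 = -25609142/4299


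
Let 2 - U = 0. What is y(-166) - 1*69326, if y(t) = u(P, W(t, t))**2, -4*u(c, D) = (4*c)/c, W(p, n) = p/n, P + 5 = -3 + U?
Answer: -69325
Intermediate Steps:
U = 2 (U = 2 - 1*0 = 2 + 0 = 2)
P = -6 (P = -5 + (-3 + 2) = -5 - 1 = -6)
u(c, D) = -1 (u(c, D) = -4*c/(4*c) = -1/4*4 = -1)
y(t) = 1 (y(t) = (-1)**2 = 1)
y(-166) - 1*69326 = 1 - 1*69326 = 1 - 69326 = -69325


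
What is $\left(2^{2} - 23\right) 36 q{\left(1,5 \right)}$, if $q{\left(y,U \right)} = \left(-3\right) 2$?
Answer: $4104$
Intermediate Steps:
$q{\left(y,U \right)} = -6$
$\left(2^{2} - 23\right) 36 q{\left(1,5 \right)} = \left(2^{2} - 23\right) 36 \left(-6\right) = \left(4 - 23\right) 36 \left(-6\right) = \left(-19\right) 36 \left(-6\right) = \left(-684\right) \left(-6\right) = 4104$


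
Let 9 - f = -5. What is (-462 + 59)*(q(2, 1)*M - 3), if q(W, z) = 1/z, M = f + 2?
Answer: -5239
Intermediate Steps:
f = 14 (f = 9 - 1*(-5) = 9 + 5 = 14)
M = 16 (M = 14 + 2 = 16)
(-462 + 59)*(q(2, 1)*M - 3) = (-462 + 59)*(16/1 - 3) = -403*(1*16 - 3) = -403*(16 - 3) = -403*13 = -5239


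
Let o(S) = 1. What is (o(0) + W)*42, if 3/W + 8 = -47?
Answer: 2184/55 ≈ 39.709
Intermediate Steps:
W = -3/55 (W = 3/(-8 - 47) = 3/(-55) = 3*(-1/55) = -3/55 ≈ -0.054545)
(o(0) + W)*42 = (1 - 3/55)*42 = (52/55)*42 = 2184/55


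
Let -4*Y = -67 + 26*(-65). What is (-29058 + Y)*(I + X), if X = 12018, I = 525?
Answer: -1435859925/4 ≈ -3.5896e+8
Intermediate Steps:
Y = 1757/4 (Y = -(-67 + 26*(-65))/4 = -(-67 - 1690)/4 = -¼*(-1757) = 1757/4 ≈ 439.25)
(-29058 + Y)*(I + X) = (-29058 + 1757/4)*(525 + 12018) = -114475/4*12543 = -1435859925/4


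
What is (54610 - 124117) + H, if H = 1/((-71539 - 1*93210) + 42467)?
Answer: -8499454975/122282 ≈ -69507.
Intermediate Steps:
H = -1/122282 (H = 1/((-71539 - 93210) + 42467) = 1/(-164749 + 42467) = 1/(-122282) = -1/122282 ≈ -8.1778e-6)
(54610 - 124117) + H = (54610 - 124117) - 1/122282 = -69507 - 1/122282 = -8499454975/122282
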